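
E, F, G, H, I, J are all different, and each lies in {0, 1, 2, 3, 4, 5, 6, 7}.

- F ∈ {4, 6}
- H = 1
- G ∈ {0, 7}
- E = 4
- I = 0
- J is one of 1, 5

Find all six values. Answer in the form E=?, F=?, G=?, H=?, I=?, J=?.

E=4, F=6, G=7, H=1, I=0, J=5

E must be 4 (only option left). Eliminate 4 elsewhere: F.
F must be 6 (only option left).
H has just one choice, so H = 1. Eliminate 1 elsewhere: J.
I's domain is down to {0}, so I = 0. Strike 0 from G.
J has just one choice, so J = 5.
That leaves G = 7.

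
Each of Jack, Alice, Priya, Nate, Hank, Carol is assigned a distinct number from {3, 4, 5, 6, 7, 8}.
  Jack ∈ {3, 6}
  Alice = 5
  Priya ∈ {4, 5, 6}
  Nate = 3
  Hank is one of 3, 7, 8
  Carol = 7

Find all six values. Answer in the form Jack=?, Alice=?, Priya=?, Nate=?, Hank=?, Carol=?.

Jack=6, Alice=5, Priya=4, Nate=3, Hank=8, Carol=7

Alice has just one choice, so Alice = 5. Eliminate 5 elsewhere: Priya.
Nate's domain is down to {3}, so Nate = 3. Strike 3 from Jack, Hank.
That leaves Carol = 7. Strike 7 from Hank.
Jack's domain is down to {6}, so Jack = 6. Strike 6 from Priya.
Priya has just one choice, so Priya = 4.
Hank's domain is down to {8}, so Hank = 8.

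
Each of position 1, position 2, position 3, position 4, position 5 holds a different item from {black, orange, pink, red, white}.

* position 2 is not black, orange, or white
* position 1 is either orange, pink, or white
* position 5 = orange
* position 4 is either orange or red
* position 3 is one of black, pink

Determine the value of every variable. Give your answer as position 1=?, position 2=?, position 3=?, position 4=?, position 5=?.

position 1=white, position 2=pink, position 3=black, position 4=red, position 5=orange

position 5 has just one choice, so position 5 = orange. Strike orange from position 1, position 4.
position 4 has just one choice, so position 4 = red. So position 2 can't be red.
That leaves position 2 = pink. Remove pink from position 1, position 3.
position 3 must be black (only option left).
position 1's domain is down to {white}, so position 1 = white.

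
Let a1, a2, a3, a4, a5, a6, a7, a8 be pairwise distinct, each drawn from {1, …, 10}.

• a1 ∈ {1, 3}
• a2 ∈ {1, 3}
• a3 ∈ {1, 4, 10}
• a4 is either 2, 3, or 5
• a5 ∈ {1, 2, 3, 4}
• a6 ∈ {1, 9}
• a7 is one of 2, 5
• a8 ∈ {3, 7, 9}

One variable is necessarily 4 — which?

The 8 variables draw from only 8 values {1, 2, 3, 4, 5, 7, 9, 10}, so each is used; only a8 can be 7, hence a8 = 7.
Among the 7 still-open variables, 9 fits only a6 (and all 7 values in {1, 2, 3, 4, 5, 9, 10} must be used), so a6 = 9.
The 6 still-open variables together cover exactly {1, 2, 3, 4, 5, 10} — 6 values for 6 variables — and 10 appears only in a3's list, so a3 = 10.
Among the 5 still-open variables, 4 fits only a5 (and all 5 values in {1, 2, 3, 4, 5} must be used), so a5 = 4.

a5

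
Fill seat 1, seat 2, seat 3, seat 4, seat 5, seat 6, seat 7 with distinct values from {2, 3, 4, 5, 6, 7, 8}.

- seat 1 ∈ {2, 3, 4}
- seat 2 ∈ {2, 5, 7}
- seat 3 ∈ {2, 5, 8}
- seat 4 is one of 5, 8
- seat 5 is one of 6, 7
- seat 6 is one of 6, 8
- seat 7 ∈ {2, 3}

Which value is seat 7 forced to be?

Among the 7 variables, 4 fits only seat 1 (and all 7 values in {2, 3, 4, 5, 6, 7, 8} must be used), so seat 1 = 4.
The 6 still-open variables draw from only 6 values {2, 3, 5, 6, 7, 8}, so each is used; only seat 7 can be 3, hence seat 7 = 3.

3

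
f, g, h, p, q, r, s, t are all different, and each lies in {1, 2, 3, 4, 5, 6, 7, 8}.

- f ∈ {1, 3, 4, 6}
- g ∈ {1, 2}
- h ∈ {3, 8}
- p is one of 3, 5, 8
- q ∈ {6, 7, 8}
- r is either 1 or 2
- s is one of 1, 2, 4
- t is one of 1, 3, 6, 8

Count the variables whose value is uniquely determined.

Among the 8 variables, 5 fits only p (and all 8 values in {1, 2, 3, 4, 5, 6, 7, 8} must be used), so p = 5.
Among the 7 still-open variables, 7 fits only q (and all 7 values in {1, 2, 3, 4, 6, 7, 8} must be used), so q = 7.
The 2 variables g and r are confined to {1, 2}, which locks those values in; drop them from f, s, t.
s must be 4 (only option left). Eliminate 4 elsewhere: f.
Determined: p=5, q=7, s=4. The other variables each still have more than one consistent value. That makes 3.

3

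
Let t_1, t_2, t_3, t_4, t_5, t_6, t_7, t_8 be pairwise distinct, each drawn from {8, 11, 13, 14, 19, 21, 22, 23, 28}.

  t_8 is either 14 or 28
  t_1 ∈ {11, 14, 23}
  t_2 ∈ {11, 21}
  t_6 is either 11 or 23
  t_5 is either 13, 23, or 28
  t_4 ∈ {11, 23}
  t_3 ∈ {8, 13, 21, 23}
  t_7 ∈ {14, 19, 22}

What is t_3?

8

t_4 and t_6 between them cover only {11, 23} — a naked pair. Remove those values from t_1, t_2, t_3, t_5.
t_1's domain is down to {14}, so t_1 = 14. Remove 14 from t_7, t_8.
t_2's domain is down to {21}, so t_2 = 21. Remove 21 from t_3.
t_8 must be 28 (only option left). So t_5 can't be 28.
t_5 has just one choice, so t_5 = 13. Eliminate 13 elsewhere: t_3.
So t_3 = 8.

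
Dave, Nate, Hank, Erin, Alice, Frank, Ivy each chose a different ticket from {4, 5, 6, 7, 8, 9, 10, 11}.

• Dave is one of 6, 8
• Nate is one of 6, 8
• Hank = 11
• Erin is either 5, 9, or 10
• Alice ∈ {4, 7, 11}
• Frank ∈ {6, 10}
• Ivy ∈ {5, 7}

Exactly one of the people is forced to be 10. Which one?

Frank

Hank must be 11 (only option left). So Alice can't be 11.
Dave and Nate share exactly the 2 values {6, 8}; by pigeonhole those values go to them, so strike 6, 8 from Frank.
So 10 goes to Frank.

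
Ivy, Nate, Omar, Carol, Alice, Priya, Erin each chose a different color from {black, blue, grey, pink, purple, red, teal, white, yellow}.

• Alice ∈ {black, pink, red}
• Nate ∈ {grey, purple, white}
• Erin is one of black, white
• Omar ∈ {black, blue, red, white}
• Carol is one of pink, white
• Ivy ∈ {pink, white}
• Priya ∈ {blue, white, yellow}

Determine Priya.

yellow

Ivy and Carol share exactly the 2 values {pink, white}; by pigeonhole those values go to them, so strike pink, white from Nate, Omar, Alice, Priya, Erin.
Erin must be black (only option left). Strike black from Omar, Alice.
Alice must be red (only option left). Remove red from Omar.
Omar's domain is down to {blue}, so Omar = blue. Eliminate blue elsewhere: Priya.
So Priya = yellow.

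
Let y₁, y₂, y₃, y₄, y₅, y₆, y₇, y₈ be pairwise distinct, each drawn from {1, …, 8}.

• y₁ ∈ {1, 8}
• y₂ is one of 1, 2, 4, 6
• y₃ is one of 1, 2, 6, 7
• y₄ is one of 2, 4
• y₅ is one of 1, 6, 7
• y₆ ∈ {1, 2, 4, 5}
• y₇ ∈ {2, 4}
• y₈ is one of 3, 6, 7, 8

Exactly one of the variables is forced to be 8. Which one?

y₁

The 8 variables draw from only 8 values {1, 2, 3, 4, 5, 6, 7, 8}, so each is used; only y₈ can be 3, hence y₈ = 3.
The 7 still-open variables draw from only 7 values {1, 2, 4, 5, 6, 7, 8}, so each is used; only y₆ can be 5, hence y₆ = 5.
Among the 6 still-open variables, 8 fits only y₁ (and all 6 values in {1, 2, 4, 6, 7, 8} must be used), so y₁ = 8.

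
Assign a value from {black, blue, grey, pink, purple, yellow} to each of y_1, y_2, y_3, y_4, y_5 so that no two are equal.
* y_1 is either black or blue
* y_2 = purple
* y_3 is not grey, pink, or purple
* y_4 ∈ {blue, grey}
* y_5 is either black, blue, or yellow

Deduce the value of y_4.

y_2's domain is down to {purple}, so y_2 = purple.
The 4 still-open variables together cover exactly {black, blue, grey, yellow} — 4 values for 4 variables — and grey appears only in y_4's list, so y_4 = grey.

grey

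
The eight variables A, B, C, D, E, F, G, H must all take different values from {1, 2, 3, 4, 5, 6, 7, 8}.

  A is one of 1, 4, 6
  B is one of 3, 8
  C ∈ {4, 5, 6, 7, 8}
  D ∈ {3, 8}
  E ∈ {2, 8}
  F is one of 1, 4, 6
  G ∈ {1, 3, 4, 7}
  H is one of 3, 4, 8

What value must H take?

The 8 variables draw from only 8 values {1, 2, 3, 4, 5, 6, 7, 8}, so each is used; only E can be 2, hence E = 2.
The 7 still-open variables together cover exactly {1, 3, 4, 5, 6, 7, 8} — 7 values for 7 variables — and 5 appears only in C's list, so C = 5.
Among the 6 still-open variables, 7 fits only G (and all 6 values in {1, 3, 4, 6, 7, 8} must be used), so G = 7.
B and D share exactly the 2 values {3, 8}; by pigeonhole those values go to them, so strike 3, 8 from H.
So H = 4.

4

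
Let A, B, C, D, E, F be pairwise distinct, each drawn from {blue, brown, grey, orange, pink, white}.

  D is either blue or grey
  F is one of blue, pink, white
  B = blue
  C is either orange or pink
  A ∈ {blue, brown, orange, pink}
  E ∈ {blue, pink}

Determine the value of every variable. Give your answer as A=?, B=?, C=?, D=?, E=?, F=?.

B must be blue (only option left). Strike blue from A, D, E, F.
D has just one choice, so D = grey.
E must be pink (only option left). Strike pink from A, C, F.
That leaves F = white.
That leaves C = orange. Remove orange from A.
A has just one choice, so A = brown.

A=brown, B=blue, C=orange, D=grey, E=pink, F=white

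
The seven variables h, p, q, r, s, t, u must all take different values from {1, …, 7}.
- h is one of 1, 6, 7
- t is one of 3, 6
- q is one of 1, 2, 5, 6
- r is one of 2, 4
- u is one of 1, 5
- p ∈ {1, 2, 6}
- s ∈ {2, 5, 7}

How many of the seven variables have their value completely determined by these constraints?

2

The 7 variables together cover exactly {1, 2, 3, 4, 5, 6, 7} — 7 values for 7 variables — and 3 appears only in t's list, so t = 3.
The 6 still-open variables together cover exactly {1, 2, 4, 5, 6, 7} — 6 values for 6 variables — and 4 appears only in r's list, so r = 4.
Determined: r=4, t=3. The other variables each still have more than one consistent value. That makes 2.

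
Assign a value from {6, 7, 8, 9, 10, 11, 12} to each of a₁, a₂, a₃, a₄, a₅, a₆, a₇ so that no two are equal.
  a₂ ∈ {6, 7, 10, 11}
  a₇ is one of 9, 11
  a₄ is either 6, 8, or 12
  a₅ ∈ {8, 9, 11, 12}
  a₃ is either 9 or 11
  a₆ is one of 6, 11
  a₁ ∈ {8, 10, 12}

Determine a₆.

6

The 7 variables draw from only 7 values {6, 7, 8, 9, 10, 11, 12}, so each is used; only a₂ can be 7, hence a₂ = 7.
The 6 still-open variables draw from only 6 values {6, 8, 9, 10, 11, 12}, so each is used; only a₁ can be 10, hence a₁ = 10.
a₃ and a₇ between them cover only {9, 11} — a naked pair. Remove those values from a₅, a₆.
So a₆ = 6.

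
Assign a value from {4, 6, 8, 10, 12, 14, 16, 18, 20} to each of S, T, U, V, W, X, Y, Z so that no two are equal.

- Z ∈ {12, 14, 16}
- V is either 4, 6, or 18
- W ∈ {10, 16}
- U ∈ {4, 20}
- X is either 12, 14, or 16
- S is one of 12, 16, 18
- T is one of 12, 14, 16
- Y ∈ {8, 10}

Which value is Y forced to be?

The 3 variables T, X, Z are confined to {12, 14, 16}, which locks those values in; drop them from S, W.
That leaves S = 18. Remove 18 from V.
W's domain is down to {10}, so W = 10. Eliminate 10 elsewhere: Y.
So Y = 8.

8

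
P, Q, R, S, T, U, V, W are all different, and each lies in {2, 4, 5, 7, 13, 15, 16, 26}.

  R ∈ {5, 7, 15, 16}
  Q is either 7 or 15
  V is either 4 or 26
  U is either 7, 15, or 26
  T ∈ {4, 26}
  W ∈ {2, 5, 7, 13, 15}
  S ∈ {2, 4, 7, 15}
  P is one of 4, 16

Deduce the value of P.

16

Among the 8 variables, 13 fits only W (and all 8 values in {2, 4, 5, 7, 13, 15, 16, 26} must be used), so W = 13.
The 7 still-open variables draw from only 7 values {2, 4, 5, 7, 15, 16, 26}, so each is used; only S can be 2, hence S = 2.
The 6 still-open variables together cover exactly {4, 5, 7, 15, 16, 26} — 6 values for 6 variables — and 5 appears only in R's list, so R = 5.
Among the 5 still-open variables, 16 fits only P (and all 5 values in {4, 7, 15, 16, 26} must be used), so P = 16.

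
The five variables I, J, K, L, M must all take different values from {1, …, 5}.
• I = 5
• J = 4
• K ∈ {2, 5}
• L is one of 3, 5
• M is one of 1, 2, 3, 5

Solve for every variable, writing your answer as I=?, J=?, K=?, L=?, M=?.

I=5, J=4, K=2, L=3, M=1

I's domain is down to {5}, so I = 5. So K, L, M can't be 5.
J's domain is down to {4}, so J = 4.
That leaves K = 2. So M can't be 2.
L has just one choice, so L = 3. So M can't be 3.
M must be 1 (only option left).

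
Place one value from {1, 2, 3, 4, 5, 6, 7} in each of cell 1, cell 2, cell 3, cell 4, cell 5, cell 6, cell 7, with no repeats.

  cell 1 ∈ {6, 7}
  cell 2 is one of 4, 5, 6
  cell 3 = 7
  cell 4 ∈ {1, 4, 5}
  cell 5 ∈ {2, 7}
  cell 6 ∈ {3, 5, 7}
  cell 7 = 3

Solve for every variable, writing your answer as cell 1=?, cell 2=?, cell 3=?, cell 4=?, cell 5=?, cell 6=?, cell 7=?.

cell 3's domain is down to {7}, so cell 3 = 7. Strike 7 from cell 1, cell 5, cell 6.
That leaves cell 5 = 2.
That leaves cell 7 = 3. Remove 3 from cell 6.
cell 1's domain is down to {6}, so cell 1 = 6. So cell 2 can't be 6.
That leaves cell 6 = 5. Strike 5 from cell 2, cell 4.
cell 2's domain is down to {4}, so cell 2 = 4. Eliminate 4 elsewhere: cell 4.
cell 4's domain is down to {1}, so cell 4 = 1.

cell 1=6, cell 2=4, cell 3=7, cell 4=1, cell 5=2, cell 6=5, cell 7=3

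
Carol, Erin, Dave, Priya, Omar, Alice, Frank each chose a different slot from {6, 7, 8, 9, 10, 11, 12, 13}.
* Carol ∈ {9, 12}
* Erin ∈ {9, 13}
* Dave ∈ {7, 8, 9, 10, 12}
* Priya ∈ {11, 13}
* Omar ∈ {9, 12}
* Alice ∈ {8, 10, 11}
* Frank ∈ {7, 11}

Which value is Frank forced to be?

7

Carol and Omar share exactly the 2 values {9, 12}; by pigeonhole those values go to them, so strike 9, 12 from Erin, Dave.
Erin has just one choice, so Erin = 13. Remove 13 from Priya.
Priya must be 11 (only option left). Strike 11 from Alice, Frank.
So Frank = 7.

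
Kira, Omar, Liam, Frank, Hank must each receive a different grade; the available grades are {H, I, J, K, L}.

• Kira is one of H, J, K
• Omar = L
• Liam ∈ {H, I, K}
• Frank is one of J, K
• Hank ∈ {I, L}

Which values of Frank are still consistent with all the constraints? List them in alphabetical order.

Omar must be L (only option left). So Hank can't be L.
Hank's domain is down to {I}, so Hank = I. Strike I from Liam.
No further eliminations apply; Frank can still be any of J, K.

J, K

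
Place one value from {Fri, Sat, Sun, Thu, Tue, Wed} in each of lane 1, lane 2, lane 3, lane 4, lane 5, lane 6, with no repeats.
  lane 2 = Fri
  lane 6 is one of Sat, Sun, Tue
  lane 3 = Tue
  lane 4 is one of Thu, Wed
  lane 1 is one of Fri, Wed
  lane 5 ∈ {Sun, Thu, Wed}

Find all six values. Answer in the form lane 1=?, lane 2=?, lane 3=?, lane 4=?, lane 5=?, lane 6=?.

lane 1=Wed, lane 2=Fri, lane 3=Tue, lane 4=Thu, lane 5=Sun, lane 6=Sat

lane 2's domain is down to {Fri}, so lane 2 = Fri. Eliminate Fri elsewhere: lane 1.
lane 3 must be Tue (only option left). Remove Tue from lane 6.
lane 1 has just one choice, so lane 1 = Wed. Strike Wed from lane 4, lane 5.
lane 4 must be Thu (only option left). So lane 5 can't be Thu.
lane 5's domain is down to {Sun}, so lane 5 = Sun. So lane 6 can't be Sun.
lane 6's domain is down to {Sat}, so lane 6 = Sat.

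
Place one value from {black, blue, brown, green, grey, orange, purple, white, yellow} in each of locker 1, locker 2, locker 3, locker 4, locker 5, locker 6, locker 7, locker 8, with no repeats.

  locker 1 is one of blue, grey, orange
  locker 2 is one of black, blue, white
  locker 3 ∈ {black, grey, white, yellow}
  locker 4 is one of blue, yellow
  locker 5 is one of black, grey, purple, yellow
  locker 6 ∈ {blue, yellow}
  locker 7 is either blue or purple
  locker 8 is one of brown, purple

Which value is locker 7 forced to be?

The 8 variables together cover exactly {black, blue, brown, grey, orange, purple, white, yellow} — 8 values for 8 variables — and brown appears only in locker 8's list, so locker 8 = brown.
Among the 7 still-open variables, orange fits only locker 1 (and all 7 values in {black, blue, grey, orange, purple, white, yellow} must be used), so locker 1 = orange.
locker 4 and locker 6 between them cover only {blue, yellow} — a naked pair. Remove those values from locker 2, locker 3, locker 5, locker 7.
So locker 7 = purple.

purple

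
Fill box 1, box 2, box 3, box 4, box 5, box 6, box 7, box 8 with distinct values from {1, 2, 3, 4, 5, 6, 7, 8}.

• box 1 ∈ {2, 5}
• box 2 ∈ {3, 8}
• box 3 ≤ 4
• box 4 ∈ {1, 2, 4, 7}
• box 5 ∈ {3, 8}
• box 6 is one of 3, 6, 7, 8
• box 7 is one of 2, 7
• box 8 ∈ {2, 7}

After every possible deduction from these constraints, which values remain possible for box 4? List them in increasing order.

1, 4

The 8 variables draw from only 8 values {1, 2, 3, 4, 5, 6, 7, 8}, so each is used; only box 1 can be 5, hence box 1 = 5.
The 7 still-open variables draw from only 7 values {1, 2, 3, 4, 6, 7, 8}, so each is used; only box 6 can be 6, hence box 6 = 6.
box 2 and box 5 between them cover only {3, 8} — a naked pair. Remove those values from box 3.
box 7 and box 8 share exactly the 2 values {2, 7}; by pigeonhole those values go to them, so strike 2, 7 from box 3, box 4.
No further eliminations apply; box 4 can still be any of 1, 4.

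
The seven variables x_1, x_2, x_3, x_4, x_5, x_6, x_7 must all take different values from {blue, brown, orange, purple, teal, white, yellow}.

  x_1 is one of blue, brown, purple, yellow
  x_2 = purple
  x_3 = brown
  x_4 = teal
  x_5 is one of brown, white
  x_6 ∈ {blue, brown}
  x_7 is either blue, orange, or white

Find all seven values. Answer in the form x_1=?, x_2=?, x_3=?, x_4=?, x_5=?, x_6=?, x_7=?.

x_1=yellow, x_2=purple, x_3=brown, x_4=teal, x_5=white, x_6=blue, x_7=orange

x_2 must be purple (only option left). Strike purple from x_1.
x_3 must be brown (only option left). So x_1, x_5, x_6 can't be brown.
x_4 must be teal (only option left).
x_5 must be white (only option left). Remove white from x_7.
x_6 has just one choice, so x_6 = blue. Remove blue from x_1, x_7.
x_7's domain is down to {orange}, so x_7 = orange.
x_1's domain is down to {yellow}, so x_1 = yellow.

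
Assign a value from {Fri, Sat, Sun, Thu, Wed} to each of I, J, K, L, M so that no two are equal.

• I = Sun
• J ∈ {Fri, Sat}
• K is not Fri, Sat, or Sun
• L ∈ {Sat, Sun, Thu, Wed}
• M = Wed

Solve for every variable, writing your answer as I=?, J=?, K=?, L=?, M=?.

I=Sun, J=Fri, K=Thu, L=Sat, M=Wed

I's domain is down to {Sun}, so I = Sun. Strike Sun from L.
That leaves M = Wed. So K, L can't be Wed.
K has just one choice, so K = Thu. Eliminate Thu elsewhere: L.
L's domain is down to {Sat}, so L = Sat. Strike Sat from J.
That leaves J = Fri.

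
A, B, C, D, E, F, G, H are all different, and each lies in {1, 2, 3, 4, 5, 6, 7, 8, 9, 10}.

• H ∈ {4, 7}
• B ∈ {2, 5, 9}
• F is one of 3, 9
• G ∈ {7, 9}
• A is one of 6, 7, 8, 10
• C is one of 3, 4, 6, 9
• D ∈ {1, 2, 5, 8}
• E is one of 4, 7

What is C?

The 2 variables E and H are confined to {4, 7}, which locks those values in; drop them from A, C, G.
G has just one choice, so G = 9. Strike 9 from B, C, F.
F's domain is down to {3}, so F = 3. Eliminate 3 elsewhere: C.
So C = 6.

6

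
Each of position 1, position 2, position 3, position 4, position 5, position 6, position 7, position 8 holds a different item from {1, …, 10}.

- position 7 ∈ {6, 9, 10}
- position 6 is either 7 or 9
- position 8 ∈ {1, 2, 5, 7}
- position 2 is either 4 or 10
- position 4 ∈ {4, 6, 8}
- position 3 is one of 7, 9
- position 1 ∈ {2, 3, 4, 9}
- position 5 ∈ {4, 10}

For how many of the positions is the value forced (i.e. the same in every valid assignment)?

The 2 variables position 2 and position 5 are confined to {4, 10}, which locks those values in; drop them from position 1, position 4, position 7.
The 2 variables position 3 and position 6 are confined to {7, 9}, which locks those values in; drop them from position 1, position 7, position 8.
position 7 must be 6 (only option left). Remove 6 from position 4.
That leaves position 4 = 8.
Determined: position 4=8, position 7=6. The other positions each still have more than one consistent value. That makes 2.

2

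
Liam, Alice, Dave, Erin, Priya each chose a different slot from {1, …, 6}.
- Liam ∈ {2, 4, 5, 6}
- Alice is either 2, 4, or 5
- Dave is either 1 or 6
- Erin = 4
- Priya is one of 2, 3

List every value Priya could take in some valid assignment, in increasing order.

2, 3

Erin must be 4 (only option left). Remove 4 from Liam, Alice.
No further eliminations apply; Priya can still be any of 2, 3.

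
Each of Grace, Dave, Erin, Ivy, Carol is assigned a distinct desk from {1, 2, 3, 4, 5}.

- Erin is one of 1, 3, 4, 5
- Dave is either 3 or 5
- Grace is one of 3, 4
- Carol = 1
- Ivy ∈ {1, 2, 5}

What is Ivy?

2

Carol's domain is down to {1}, so Carol = 1. Strike 1 from Erin, Ivy.
Among the 4 still-open variables, 2 fits only Ivy (and all 4 values in {2, 3, 4, 5} must be used), so Ivy = 2.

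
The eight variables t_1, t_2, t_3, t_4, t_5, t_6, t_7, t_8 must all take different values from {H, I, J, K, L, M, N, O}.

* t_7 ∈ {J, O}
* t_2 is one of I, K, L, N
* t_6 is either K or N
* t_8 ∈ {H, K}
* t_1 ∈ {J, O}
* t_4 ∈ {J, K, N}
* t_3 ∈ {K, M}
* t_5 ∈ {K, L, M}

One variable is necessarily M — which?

t_3

The 8 variables draw from only 8 values {H, I, J, K, L, M, N, O}, so each is used; only t_8 can be H, hence t_8 = H.
The 7 still-open variables draw from only 7 values {I, J, K, L, M, N, O}, so each is used; only t_2 can be I, hence t_2 = I.
The 6 still-open variables together cover exactly {J, K, L, M, N, O} — 6 values for 6 variables — and L appears only in t_5's list, so t_5 = L.
Among the 5 still-open variables, M fits only t_3 (and all 5 values in {J, K, M, N, O} must be used), so t_3 = M.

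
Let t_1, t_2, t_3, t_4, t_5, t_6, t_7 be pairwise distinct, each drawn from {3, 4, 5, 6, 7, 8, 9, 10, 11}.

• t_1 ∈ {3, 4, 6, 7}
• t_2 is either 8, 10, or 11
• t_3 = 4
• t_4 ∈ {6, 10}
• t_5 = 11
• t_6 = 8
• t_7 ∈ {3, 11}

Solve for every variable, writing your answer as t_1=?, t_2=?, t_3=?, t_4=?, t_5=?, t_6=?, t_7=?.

t_1=7, t_2=10, t_3=4, t_4=6, t_5=11, t_6=8, t_7=3

t_3 must be 4 (only option left). Remove 4 from t_1.
t_5 must be 11 (only option left). Remove 11 from t_2, t_7.
t_6 has just one choice, so t_6 = 8. Eliminate 8 elsewhere: t_2.
That leaves t_7 = 3. So t_1 can't be 3.
That leaves t_2 = 10. So t_4 can't be 10.
That leaves t_4 = 6. Eliminate 6 elsewhere: t_1.
t_1 has just one choice, so t_1 = 7.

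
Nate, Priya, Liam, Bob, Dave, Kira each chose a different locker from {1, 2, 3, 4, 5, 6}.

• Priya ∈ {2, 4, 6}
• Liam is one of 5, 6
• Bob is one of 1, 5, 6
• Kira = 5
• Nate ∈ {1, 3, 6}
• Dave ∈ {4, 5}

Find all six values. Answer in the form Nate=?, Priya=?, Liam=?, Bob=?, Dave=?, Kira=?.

Nate=3, Priya=2, Liam=6, Bob=1, Dave=4, Kira=5

Kira must be 5 (only option left). Eliminate 5 elsewhere: Liam, Bob, Dave.
Liam's domain is down to {6}, so Liam = 6. So Nate, Priya, Bob can't be 6.
Bob must be 1 (only option left). Strike 1 from Nate.
That leaves Dave = 4. Strike 4 from Priya.
That leaves Nate = 3.
Priya's domain is down to {2}, so Priya = 2.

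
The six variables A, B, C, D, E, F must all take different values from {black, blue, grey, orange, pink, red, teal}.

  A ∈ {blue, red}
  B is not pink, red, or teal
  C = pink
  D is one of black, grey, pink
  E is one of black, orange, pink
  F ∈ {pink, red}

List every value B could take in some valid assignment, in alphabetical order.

black, grey, orange

C has just one choice, so C = pink. So D, E, F can't be pink.
F has just one choice, so F = red. Remove red from A.
That leaves A = blue. Strike blue from B.
No further eliminations apply; B can still be any of black, grey, orange.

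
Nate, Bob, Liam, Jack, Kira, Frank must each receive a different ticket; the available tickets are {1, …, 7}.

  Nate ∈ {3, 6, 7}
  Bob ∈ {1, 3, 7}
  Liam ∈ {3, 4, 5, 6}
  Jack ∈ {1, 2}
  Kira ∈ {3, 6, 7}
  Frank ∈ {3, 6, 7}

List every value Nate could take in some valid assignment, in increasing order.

3, 6, 7

The 3 variables Nate, Kira, Frank are confined to {3, 6, 7}, which locks those values in; drop them from Bob, Liam.
Bob must be 1 (only option left). Strike 1 from Jack.
That leaves Jack = 2.
No further eliminations apply; Nate can still be any of 3, 6, 7.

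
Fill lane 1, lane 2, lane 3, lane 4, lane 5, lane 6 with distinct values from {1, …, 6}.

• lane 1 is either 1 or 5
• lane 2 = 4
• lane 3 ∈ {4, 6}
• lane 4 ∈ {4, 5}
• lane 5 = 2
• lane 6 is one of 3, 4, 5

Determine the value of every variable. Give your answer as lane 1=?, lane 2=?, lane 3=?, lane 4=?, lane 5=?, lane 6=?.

lane 2 must be 4 (only option left). So lane 3, lane 4, lane 6 can't be 4.
That leaves lane 3 = 6.
lane 4 must be 5 (only option left). Strike 5 from lane 1, lane 6.
lane 5 must be 2 (only option left).
That leaves lane 6 = 3.
lane 1 has just one choice, so lane 1 = 1.

lane 1=1, lane 2=4, lane 3=6, lane 4=5, lane 5=2, lane 6=3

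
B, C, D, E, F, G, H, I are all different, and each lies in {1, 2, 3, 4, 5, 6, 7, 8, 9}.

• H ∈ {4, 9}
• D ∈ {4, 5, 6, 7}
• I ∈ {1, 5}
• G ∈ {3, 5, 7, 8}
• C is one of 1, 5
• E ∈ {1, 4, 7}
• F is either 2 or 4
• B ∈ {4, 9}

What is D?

6

B and H share exactly the 2 values {4, 9}; by pigeonhole those values go to them, so strike 4, 9 from D, E, F.
F must be 2 (only option left).
The 2 variables C and I are confined to {1, 5}, which locks those values in; drop them from D, E, G.
E must be 7 (only option left). So D, G can't be 7.
So D = 6.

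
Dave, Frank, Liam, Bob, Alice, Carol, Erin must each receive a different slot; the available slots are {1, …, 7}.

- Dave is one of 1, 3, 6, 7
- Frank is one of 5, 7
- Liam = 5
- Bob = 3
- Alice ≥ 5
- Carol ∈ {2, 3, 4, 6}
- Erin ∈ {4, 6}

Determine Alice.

Liam must be 5 (only option left). Remove 5 from Frank, Alice.
Bob has just one choice, so Bob = 3. So Dave, Carol can't be 3.
Frank must be 7 (only option left). Strike 7 from Dave, Alice.
So Alice = 6.

6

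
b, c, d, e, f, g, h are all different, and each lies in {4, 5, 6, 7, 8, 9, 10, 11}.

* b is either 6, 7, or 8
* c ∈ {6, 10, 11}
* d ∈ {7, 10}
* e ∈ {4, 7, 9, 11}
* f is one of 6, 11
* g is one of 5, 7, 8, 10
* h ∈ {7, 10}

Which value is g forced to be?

The 2 variables d and h are confined to {7, 10}, which locks those values in; drop them from b, c, e, g.
The 2 variables c and f are confined to {6, 11}, which locks those values in; drop them from b, e.
b has just one choice, so b = 8. So g can't be 8.
So g = 5.

5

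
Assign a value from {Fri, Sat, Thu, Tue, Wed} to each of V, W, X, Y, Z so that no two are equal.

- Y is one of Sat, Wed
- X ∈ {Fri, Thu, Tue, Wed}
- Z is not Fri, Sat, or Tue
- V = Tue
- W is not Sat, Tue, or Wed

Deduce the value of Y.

Sat

V's domain is down to {Tue}, so V = Tue. Eliminate Tue elsewhere: X.
Among the 4 still-open variables, Sat fits only Y (and all 4 values in {Fri, Sat, Thu, Wed} must be used), so Y = Sat.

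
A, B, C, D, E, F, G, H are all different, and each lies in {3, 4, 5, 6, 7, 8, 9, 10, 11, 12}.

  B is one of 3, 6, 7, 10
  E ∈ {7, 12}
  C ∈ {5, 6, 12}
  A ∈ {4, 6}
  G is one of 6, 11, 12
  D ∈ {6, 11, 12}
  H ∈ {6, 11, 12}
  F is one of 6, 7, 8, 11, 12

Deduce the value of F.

8

D, G, H between them cover only {6, 11, 12} — a naked triple. Remove those values from A, B, C, E, F.
A has just one choice, so A = 4.
C must be 5 (only option left).
That leaves E = 7. Eliminate 7 elsewhere: B, F.
So F = 8.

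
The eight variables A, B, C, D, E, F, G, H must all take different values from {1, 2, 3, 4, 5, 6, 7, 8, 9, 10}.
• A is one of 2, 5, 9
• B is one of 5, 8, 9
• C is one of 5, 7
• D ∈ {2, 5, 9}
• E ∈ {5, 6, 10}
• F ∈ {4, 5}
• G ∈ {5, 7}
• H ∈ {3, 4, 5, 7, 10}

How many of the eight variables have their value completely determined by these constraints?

2

C and G between them cover only {5, 7} — a naked pair. Remove those values from A, B, D, E, F, H.
F's domain is down to {4}, so F = 4. Strike 4 from H.
A and D share exactly the 2 values {2, 9}; by pigeonhole those values go to them, so strike 2, 9 from B.
B's domain is down to {8}, so B = 8.
Determined: B=8, F=4. The other variables each still have more than one consistent value. That makes 2.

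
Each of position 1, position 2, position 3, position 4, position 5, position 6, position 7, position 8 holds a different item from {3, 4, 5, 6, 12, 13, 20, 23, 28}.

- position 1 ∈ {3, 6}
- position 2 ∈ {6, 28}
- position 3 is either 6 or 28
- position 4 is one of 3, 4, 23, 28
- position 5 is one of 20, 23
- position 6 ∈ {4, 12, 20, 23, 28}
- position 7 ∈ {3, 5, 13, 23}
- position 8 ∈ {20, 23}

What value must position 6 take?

12

The 2 variables position 2 and position 3 are confined to {6, 28}, which locks those values in; drop them from position 1, position 4, position 6.
position 1's domain is down to {3}, so position 1 = 3. So position 4, position 7 can't be 3.
The 2 variables position 5 and position 8 are confined to {20, 23}, which locks those values in; drop them from position 4, position 6, position 7.
position 4 has just one choice, so position 4 = 4. So position 6 can't be 4.
So position 6 = 12.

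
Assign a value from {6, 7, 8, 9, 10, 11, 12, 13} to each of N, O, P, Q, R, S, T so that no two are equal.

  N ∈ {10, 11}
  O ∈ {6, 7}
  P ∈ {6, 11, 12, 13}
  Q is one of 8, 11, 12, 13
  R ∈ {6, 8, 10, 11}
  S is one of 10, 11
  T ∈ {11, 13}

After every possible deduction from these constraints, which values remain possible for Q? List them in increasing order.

8, 12

Among the 7 variables, 7 fits only O (and all 7 values in {6, 7, 8, 10, 11, 12, 13} must be used), so O = 7.
N and S between them cover only {10, 11} — a naked pair. Remove those values from P, Q, R, T.
T's domain is down to {13}, so T = 13. Strike 13 from P, Q.
No further eliminations apply; Q can still be any of 8, 12.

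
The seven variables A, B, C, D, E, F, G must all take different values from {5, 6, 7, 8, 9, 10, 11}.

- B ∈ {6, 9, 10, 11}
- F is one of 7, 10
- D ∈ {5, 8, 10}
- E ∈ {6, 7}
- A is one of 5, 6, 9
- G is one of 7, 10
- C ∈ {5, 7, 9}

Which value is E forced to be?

6

The 7 variables draw from only 7 values {5, 6, 7, 8, 9, 10, 11}, so each is used; only D can be 8, hence D = 8.
Among the 6 still-open variables, 11 fits only B (and all 6 values in {5, 6, 7, 9, 10, 11} must be used), so B = 11.
The 2 variables F and G are confined to {7, 10}, which locks those values in; drop them from C, E.
So E = 6.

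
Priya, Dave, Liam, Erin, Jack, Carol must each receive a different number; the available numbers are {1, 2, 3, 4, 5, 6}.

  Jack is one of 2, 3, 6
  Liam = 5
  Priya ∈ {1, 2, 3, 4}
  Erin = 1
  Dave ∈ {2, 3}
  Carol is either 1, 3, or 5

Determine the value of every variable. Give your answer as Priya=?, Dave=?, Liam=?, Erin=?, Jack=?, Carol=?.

Liam's domain is down to {5}, so Liam = 5. Remove 5 from Carol.
Erin has just one choice, so Erin = 1. Eliminate 1 elsewhere: Priya, Carol.
Carol must be 3 (only option left). Strike 3 from Priya, Dave, Jack.
Dave's domain is down to {2}, so Dave = 2. Remove 2 from Priya, Jack.
That leaves Jack = 6.
Priya must be 4 (only option left).

Priya=4, Dave=2, Liam=5, Erin=1, Jack=6, Carol=3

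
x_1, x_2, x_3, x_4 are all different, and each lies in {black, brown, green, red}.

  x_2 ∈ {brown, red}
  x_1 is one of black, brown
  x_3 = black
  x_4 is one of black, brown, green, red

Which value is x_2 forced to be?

x_3's domain is down to {black}, so x_3 = black. So x_1, x_4 can't be black.
That leaves x_1 = brown. Strike brown from x_2, x_4.
So x_2 = red.

red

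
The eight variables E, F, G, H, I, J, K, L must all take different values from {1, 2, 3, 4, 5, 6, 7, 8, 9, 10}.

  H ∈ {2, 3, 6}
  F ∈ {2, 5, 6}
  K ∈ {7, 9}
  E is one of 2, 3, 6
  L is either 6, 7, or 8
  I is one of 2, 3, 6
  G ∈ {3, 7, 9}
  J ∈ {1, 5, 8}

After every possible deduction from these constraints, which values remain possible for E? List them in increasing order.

The 8 variables together cover exactly {1, 2, 3, 5, 6, 7, 8, 9} — 8 values for 8 variables — and 1 appears only in J's list, so J = 1.
Among the 7 still-open variables, 5 fits only F (and all 7 values in {2, 3, 5, 6, 7, 8, 9} must be used), so F = 5.
The 6 still-open variables draw from only 6 values {2, 3, 6, 7, 8, 9}, so each is used; only L can be 8, hence L = 8.
E, H, I share exactly the 3 values {2, 3, 6}; by pigeonhole those values go to them, so strike 2, 3, 6 from G.
No further eliminations apply; E can still be any of 2, 3, 6.

2, 3, 6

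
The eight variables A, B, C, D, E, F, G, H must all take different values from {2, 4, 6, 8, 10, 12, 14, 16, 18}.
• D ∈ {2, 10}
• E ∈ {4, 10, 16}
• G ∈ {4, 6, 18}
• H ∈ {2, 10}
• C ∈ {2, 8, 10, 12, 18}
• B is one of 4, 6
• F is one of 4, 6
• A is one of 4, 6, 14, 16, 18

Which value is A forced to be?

14

B and F between them cover only {4, 6} — a naked pair. Remove those values from A, E, G.
G's domain is down to {18}, so G = 18. So A, C can't be 18.
D and H between them cover only {2, 10} — a naked pair. Remove those values from C, E.
That leaves E = 16. Remove 16 from A.
So A = 14.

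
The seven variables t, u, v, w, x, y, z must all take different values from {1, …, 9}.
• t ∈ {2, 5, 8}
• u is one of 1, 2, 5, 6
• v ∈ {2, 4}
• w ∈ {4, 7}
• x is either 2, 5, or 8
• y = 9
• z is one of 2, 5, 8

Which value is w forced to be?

7

y must be 9 (only option left).
t, x, z share exactly the 3 values {2, 5, 8}; by pigeonhole those values go to them, so strike 2, 5, 8 from u, v.
That leaves v = 4. Remove 4 from w.
So w = 7.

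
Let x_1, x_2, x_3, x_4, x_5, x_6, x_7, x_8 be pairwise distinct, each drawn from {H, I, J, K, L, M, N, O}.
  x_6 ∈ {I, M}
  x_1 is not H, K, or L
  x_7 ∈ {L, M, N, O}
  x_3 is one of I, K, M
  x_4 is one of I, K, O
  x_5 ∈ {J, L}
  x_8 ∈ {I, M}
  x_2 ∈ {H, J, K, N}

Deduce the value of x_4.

The 8 variables together cover exactly {H, I, J, K, L, M, N, O} — 8 values for 8 variables — and H appears only in x_2's list, so x_2 = H.
x_6 and x_8 between them cover only {I, M} — a naked pair. Remove those values from x_1, x_3, x_4, x_7.
x_3 has just one choice, so x_3 = K. So x_4 can't be K.
So x_4 = O.

O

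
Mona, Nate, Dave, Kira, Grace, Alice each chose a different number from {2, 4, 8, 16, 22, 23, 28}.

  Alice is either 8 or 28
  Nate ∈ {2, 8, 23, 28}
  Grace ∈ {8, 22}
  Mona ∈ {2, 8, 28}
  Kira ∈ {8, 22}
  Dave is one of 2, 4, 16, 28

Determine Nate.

23

Kira and Grace between them cover only {8, 22} — a naked pair. Remove those values from Mona, Nate, Alice.
Alice has just one choice, so Alice = 28. So Mona, Nate, Dave can't be 28.
Mona's domain is down to {2}, so Mona = 2. Eliminate 2 elsewhere: Nate, Dave.
So Nate = 23.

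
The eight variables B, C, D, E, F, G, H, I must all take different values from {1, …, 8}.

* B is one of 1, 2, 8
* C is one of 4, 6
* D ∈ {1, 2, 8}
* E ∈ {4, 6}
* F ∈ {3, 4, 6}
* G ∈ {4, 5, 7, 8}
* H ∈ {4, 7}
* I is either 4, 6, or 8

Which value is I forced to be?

8

The 8 variables together cover exactly {1, 2, 3, 4, 5, 6, 7, 8} — 8 values for 8 variables — and 3 appears only in F's list, so F = 3.
Among the 7 still-open variables, 5 fits only G (and all 7 values in {1, 2, 4, 5, 6, 7, 8} must be used), so G = 5.
The 6 still-open variables draw from only 6 values {1, 2, 4, 6, 7, 8}, so each is used; only H can be 7, hence H = 7.
C and E between them cover only {4, 6} — a naked pair. Remove those values from I.
So I = 8.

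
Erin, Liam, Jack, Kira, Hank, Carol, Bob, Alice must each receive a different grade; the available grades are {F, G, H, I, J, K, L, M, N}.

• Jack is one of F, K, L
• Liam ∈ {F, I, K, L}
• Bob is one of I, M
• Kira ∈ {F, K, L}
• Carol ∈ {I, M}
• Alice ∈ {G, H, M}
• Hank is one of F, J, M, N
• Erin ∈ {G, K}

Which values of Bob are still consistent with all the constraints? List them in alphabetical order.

I, M

Carol and Bob share exactly the 2 values {I, M}; by pigeonhole those values go to them, so strike I, M from Liam, Hank, Alice.
Liam, Jack, Kira share exactly the 3 values {F, K, L}; by pigeonhole those values go to them, so strike F, K, L from Erin, Hank.
Erin must be G (only option left). Eliminate G elsewhere: Alice.
Alice must be H (only option left).
No further eliminations apply; Bob can still be any of I, M.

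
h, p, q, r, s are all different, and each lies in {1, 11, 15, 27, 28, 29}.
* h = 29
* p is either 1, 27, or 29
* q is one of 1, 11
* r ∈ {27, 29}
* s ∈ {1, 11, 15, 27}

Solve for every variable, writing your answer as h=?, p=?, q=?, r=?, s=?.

h=29, p=1, q=11, r=27, s=15

h must be 29 (only option left). So p, r can't be 29.
r has just one choice, so r = 27. So p, s can't be 27.
p has just one choice, so p = 1. Strike 1 from q, s.
q has just one choice, so q = 11. Eliminate 11 elsewhere: s.
s has just one choice, so s = 15.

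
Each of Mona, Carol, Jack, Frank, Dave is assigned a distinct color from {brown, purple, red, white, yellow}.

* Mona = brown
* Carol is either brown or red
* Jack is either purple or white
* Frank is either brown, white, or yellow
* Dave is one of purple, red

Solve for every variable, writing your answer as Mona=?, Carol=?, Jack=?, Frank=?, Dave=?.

Mona=brown, Carol=red, Jack=white, Frank=yellow, Dave=purple

Mona has just one choice, so Mona = brown. So Carol, Frank can't be brown.
Carol's domain is down to {red}, so Carol = red. Remove red from Dave.
Dave must be purple (only option left). Remove purple from Jack.
Jack's domain is down to {white}, so Jack = white. So Frank can't be white.
That leaves Frank = yellow.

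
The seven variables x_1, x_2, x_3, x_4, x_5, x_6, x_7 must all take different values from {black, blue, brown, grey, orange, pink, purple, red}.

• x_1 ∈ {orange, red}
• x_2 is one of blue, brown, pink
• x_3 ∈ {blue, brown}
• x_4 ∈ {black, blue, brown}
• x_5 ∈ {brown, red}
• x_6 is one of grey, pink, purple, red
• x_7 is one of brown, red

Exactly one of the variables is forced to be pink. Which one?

x_2

x_5 and x_7 between them cover only {brown, red} — a naked pair. Remove those values from x_1, x_2, x_3, x_4, x_6.
That leaves x_1 = orange.
x_3 has just one choice, so x_3 = blue. Strike blue from x_2, x_4.
So pink goes to x_2.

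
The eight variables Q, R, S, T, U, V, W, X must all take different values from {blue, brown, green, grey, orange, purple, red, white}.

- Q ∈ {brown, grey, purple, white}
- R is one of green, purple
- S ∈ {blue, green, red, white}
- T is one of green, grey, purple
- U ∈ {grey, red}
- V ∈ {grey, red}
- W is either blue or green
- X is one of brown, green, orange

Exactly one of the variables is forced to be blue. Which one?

Among the 8 variables, orange fits only X (and all 8 values in {blue, brown, green, grey, orange, purple, red, white} must be used), so X = orange.
The 7 still-open variables together cover exactly {blue, brown, green, grey, purple, red, white} — 7 values for 7 variables — and brown appears only in Q's list, so Q = brown.
The 6 still-open variables together cover exactly {blue, green, grey, purple, red, white} — 6 values for 6 variables — and white appears only in S's list, so S = white.
Among the 5 still-open variables, blue fits only W (and all 5 values in {blue, green, grey, purple, red} must be used), so W = blue.

W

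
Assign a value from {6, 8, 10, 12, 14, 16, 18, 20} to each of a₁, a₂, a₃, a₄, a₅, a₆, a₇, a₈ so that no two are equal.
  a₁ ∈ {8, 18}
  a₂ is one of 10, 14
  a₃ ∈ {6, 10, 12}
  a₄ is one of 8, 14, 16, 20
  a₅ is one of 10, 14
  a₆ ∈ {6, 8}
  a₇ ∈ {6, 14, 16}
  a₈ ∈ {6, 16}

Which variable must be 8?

a₆

The 8 variables together cover exactly {6, 8, 10, 12, 14, 16, 18, 20} — 8 values for 8 variables — and 12 appears only in a₃'s list, so a₃ = 12.
Among the 7 still-open variables, 18 fits only a₁ (and all 7 values in {6, 8, 10, 14, 16, 18, 20} must be used), so a₁ = 18.
The 6 still-open variables together cover exactly {6, 8, 10, 14, 16, 20} — 6 values for 6 variables — and 20 appears only in a₄'s list, so a₄ = 20.
Among the 5 still-open variables, 8 fits only a₆ (and all 5 values in {6, 8, 10, 14, 16} must be used), so a₆ = 8.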